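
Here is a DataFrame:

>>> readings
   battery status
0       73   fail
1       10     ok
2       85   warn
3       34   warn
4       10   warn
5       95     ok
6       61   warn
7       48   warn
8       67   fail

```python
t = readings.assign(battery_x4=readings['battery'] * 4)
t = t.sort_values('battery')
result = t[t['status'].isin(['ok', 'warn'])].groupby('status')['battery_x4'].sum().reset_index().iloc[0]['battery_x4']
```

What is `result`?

add column battery_x4 = readings['battery'] * 4:
   battery status  battery_x4
0       73   fail         292
1       10     ok          40
2       85   warn         340
3       34   warn         136
4       10   warn          40
5       95     ok         380
6       61   warn         244
7       48   warn         192
8       67   fail         268
sort by battery:
   battery status  battery_x4
1       10     ok          40
4       10   warn          40
3       34   warn         136
7       48   warn         192
6       61   warn         244
8       67   fail         268
0       73   fail         292
2       85   warn         340
5       95     ok         380
filter rows where status in ['ok', 'warn']:
   battery status  battery_x4
1       10     ok          40
4       10   warn          40
3       34   warn         136
7       48   warn         192
6       61   warn         244
2       85   warn         340
5       95     ok         380
group by status, sum of battery_x4:
status
ok      420
warn    952
Name: battery_x4, dtype: int64
reset_index():
  status  battery_x4
0     ok         420
1   warn         952
Hence 420.

420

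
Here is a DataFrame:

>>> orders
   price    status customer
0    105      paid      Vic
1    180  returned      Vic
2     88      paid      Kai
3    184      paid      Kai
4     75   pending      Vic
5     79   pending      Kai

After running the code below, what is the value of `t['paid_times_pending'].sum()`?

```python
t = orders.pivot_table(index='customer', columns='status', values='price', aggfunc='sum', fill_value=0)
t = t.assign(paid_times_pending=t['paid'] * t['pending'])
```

29363

pivot: rows=customer, cols=status, sum(price):
status    paid  pending  returned
customer                         
Kai        272       79         0
Vic        105       75       180
add column paid_times_pending = t['paid'] * t['pending']:
status    paid  pending  returned  paid_times_pending
customer                                             
Kai        272       79         0               21488
Vic        105       75       180                7875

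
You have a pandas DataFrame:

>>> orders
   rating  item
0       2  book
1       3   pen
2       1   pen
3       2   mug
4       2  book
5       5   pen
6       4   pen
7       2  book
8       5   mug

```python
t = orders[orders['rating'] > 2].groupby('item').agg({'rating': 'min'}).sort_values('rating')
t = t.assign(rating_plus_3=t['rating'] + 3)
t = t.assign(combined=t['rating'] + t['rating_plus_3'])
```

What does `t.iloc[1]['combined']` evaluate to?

13

filter rows where rating > 2:
   rating item
1       3  pen
5       5  pen
6       4  pen
8       5  mug
group by item, min of rating:
      rating
item        
mug        5
pen        3
sort by rating:
      rating
item        
pen        3
mug        5
add column rating_plus_3 = t['rating'] + 3:
      rating  rating_plus_3
item                       
pen        3              6
mug        5              8
add column combined = t['rating'] + t['rating_plus_3']:
      rating  rating_plus_3  combined
item                                 
pen        3              6         9
mug        5              8        13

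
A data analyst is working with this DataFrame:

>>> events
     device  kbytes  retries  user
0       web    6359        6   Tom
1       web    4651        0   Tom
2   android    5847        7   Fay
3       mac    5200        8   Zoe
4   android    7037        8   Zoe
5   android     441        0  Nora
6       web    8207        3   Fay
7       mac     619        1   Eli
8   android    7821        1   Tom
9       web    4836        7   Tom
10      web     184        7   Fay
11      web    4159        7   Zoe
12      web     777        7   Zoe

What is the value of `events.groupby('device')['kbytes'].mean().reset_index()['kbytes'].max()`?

5286.5

group by device, mean of kbytes:
device
android    5286.500000
mac        2909.500000
web        4167.571429
Name: kbytes, dtype: float64
reset_index():
    device       kbytes
0  android  5286.500000
1      mac  2909.500000
2      web  4167.571429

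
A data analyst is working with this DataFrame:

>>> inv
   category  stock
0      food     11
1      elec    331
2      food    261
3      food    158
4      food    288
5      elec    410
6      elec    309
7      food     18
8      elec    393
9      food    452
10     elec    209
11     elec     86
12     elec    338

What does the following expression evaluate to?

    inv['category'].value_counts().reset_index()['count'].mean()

6.5

value_counts of category:
category
elec    7
food    6
Name: count, dtype: int64
reset_index():
  category  count
0     elec      7
1     food      6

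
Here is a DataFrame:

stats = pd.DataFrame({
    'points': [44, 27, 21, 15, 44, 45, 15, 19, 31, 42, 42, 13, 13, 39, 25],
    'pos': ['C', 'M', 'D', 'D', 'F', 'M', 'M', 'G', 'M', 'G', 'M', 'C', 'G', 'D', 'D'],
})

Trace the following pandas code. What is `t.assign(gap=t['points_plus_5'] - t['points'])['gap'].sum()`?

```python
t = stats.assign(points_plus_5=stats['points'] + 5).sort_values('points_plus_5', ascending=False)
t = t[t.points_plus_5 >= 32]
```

add column points_plus_5 = stats['points'] + 5:
    points pos  points_plus_5
0       44   C             49
1       27   M             32
2       21   D             26
3       15   D             20
4       44   F             49
5       45   M             50
6       15   M             20
7       19   G             24
8       31   M             36
9       42   G             47
10      42   M             47
11      13   C             18
12      13   G             18
13      39   D             44
14      25   D             30
sort by points_plus_5 descending:
    points pos  points_plus_5
5       45   M             50
0       44   C             49
4       44   F             49
9       42   G             47
10      42   M             47
13      39   D             44
8       31   M             36
1       27   M             32
14      25   D             30
2       21   D             26
7       19   G             24
3       15   D             20
6       15   M             20
11      13   C             18
12      13   G             18
filter rows where points_plus_5 >= 32:
    points pos  points_plus_5
5       45   M             50
0       44   C             49
4       44   F             49
9       42   G             47
10      42   M             47
13      39   D             44
8       31   M             36
1       27   M             32
add column gap = t['points_plus_5'] - t['points']:
    points pos  points_plus_5  gap
5       45   M             50    5
0       44   C             49    5
4       44   F             49    5
9       42   G             47    5
10      42   M             47    5
13      39   D             44    5
8       31   M             36    5
1       27   M             32    5

40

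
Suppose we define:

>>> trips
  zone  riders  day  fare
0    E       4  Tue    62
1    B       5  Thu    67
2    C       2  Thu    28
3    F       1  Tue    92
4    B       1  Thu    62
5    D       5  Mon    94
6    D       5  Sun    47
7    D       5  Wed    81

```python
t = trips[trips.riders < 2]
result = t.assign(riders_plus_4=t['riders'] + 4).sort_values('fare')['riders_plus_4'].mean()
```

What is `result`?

5.0

filter rows where riders < 2:
  zone  riders  day  fare
3    F       1  Tue    92
4    B       1  Thu    62
add column riders_plus_4 = t['riders'] + 4:
  zone  riders  day  fare  riders_plus_4
3    F       1  Tue    92              5
4    B       1  Thu    62              5
sort by fare:
  zone  riders  day  fare  riders_plus_4
4    B       1  Thu    62              5
3    F       1  Tue    92              5
Finally, mean of column 'riders_plus_4' = 5.0.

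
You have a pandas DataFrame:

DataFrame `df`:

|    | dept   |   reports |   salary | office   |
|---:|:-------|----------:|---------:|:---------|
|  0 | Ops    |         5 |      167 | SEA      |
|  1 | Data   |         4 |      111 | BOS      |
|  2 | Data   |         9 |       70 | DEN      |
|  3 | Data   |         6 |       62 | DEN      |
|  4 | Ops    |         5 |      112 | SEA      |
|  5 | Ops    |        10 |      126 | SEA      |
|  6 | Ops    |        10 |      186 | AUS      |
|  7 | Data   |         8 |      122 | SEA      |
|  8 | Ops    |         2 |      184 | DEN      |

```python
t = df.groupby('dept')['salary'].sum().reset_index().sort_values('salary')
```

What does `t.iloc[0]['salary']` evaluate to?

group by dept, sum of salary:
dept
Data    365
Ops     775
Name: salary, dtype: int64
reset_index():
   dept  salary
0  Data     365
1   Ops     775
sort by salary:
   dept  salary
0  Data     365
1   Ops     775

365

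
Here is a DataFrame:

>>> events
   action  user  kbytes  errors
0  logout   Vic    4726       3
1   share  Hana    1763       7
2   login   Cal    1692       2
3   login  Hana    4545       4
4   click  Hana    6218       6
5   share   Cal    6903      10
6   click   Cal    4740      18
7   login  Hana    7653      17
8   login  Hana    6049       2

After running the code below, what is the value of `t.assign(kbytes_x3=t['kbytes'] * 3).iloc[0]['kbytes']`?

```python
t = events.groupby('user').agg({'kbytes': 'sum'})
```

13335

group by user, sum of kbytes:
      kbytes
user        
Cal    13335
Hana   26228
Vic     4726
add column kbytes_x3 = t['kbytes'] * 3:
      kbytes  kbytes_x3
user                   
Cal    13335      40005
Hana   26228      78684
Vic     4726      14178
Then the value at position 0, column 'kbytes': 13335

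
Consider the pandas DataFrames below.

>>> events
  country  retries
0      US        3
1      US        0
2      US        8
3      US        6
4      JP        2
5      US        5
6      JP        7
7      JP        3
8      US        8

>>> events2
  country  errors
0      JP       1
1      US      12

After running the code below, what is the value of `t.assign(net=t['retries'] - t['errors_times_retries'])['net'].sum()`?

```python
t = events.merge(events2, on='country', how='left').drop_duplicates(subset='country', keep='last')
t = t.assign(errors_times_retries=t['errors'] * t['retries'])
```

merge on 'country' (how='left') → 9 rows:
  country  retries  errors
0      US        3      12
1      US        0      12
2      US        8      12
3      US        6      12
4      JP        2       1
5      US        5      12
6      JP        7       1
7      JP        3       1
8      US        8      12
drop duplicate country (keep=last):
  country  retries  errors
7      JP        3       1
8      US        8      12
add column errors_times_retries = t['errors'] * t['retries']:
  country  retries  errors  errors_times_retries
7      JP        3       1                     3
8      US        8      12                    96
add column net = t['retries'] - t['errors_times_retries']:
  country  retries  errors  errors_times_retries  net
7      JP        3       1                     3    0
8      US        8      12                    96  -88
The sum of column 'net' is -88.

-88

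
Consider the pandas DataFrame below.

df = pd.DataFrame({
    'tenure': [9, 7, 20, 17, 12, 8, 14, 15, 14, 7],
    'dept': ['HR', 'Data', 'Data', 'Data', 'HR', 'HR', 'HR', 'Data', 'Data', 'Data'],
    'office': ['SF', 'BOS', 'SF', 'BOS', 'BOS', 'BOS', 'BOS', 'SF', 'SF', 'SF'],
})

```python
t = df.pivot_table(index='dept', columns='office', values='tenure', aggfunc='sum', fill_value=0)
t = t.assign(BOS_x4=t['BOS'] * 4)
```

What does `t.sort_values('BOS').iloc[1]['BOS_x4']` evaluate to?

pivot: rows=dept, cols=office, sum(tenure):
office  BOS  SF
dept           
Data     24  56
HR       34   9
add column BOS_x4 = t['BOS'] * 4:
office  BOS  SF  BOS_x4
dept                   
Data     24  56      96
HR       34   9     136
sort by BOS:
office  BOS  SF  BOS_x4
dept                   
Data     24  56      96
HR       34   9     136
Hence 136.

136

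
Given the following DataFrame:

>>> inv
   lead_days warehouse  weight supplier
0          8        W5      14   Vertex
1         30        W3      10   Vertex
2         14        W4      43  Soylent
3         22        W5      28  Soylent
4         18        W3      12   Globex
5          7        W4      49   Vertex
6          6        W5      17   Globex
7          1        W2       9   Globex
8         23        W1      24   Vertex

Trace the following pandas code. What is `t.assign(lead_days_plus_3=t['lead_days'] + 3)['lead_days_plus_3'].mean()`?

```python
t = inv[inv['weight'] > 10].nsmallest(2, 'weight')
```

filter rows where weight > 10:
   lead_days warehouse  weight supplier
0          8        W5      14   Vertex
2         14        W4      43  Soylent
3         22        W5      28  Soylent
4         18        W3      12   Globex
5          7        W4      49   Vertex
6          6        W5      17   Globex
8         23        W1      24   Vertex
take 2 rows with smallest weight:
   lead_days warehouse  weight supplier
4         18        W3      12   Globex
0          8        W5      14   Vertex
add column lead_days_plus_3 = t['lead_days'] + 3:
   lead_days warehouse  weight supplier  lead_days_plus_3
4         18        W3      12   Globex                21
0          8        W5      14   Vertex                11

16.0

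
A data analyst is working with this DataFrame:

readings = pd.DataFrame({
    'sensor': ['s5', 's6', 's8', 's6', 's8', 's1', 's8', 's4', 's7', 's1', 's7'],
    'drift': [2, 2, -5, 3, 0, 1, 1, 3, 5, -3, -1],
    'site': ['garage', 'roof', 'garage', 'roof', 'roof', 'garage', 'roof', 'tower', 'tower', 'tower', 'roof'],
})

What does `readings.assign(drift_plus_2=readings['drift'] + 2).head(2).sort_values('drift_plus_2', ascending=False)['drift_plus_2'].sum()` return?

add column drift_plus_2 = readings['drift'] + 2:
   sensor  drift    site  drift_plus_2
0      s5      2  garage             4
1      s6      2    roof             4
2      s8     -5  garage            -3
3      s6      3    roof             5
4      s8      0    roof             2
5      s1      1  garage             3
6      s8      1    roof             3
7      s4      3   tower             5
8      s7      5   tower             7
9      s1     -3   tower            -1
10     s7     -1    roof             1
take first 2 rows:
  sensor  drift    site  drift_plus_2
0     s5      2  garage             4
1     s6      2    roof             4
sort by drift_plus_2 descending:
  sensor  drift    site  drift_plus_2
0     s5      2  garage             4
1     s6      2    roof             4
So sum() = 8.

8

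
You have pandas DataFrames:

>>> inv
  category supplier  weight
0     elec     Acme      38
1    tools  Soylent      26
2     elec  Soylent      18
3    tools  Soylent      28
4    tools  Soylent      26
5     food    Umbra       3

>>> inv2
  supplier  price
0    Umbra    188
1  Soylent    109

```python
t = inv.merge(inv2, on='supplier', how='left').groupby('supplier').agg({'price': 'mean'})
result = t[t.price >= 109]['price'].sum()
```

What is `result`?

297.0

merge on 'supplier' (how='left') → 6 rows:
  category supplier  weight  price
0     elec     Acme      38    NaN
1    tools  Soylent      26  109.0
2     elec  Soylent      18  109.0
3    tools  Soylent      28  109.0
4    tools  Soylent      26  109.0
5     food    Umbra       3  188.0
group by supplier, mean of price:
          price
supplier       
Acme        NaN
Soylent   109.0
Umbra     188.0
filter rows where price >= 109:
          price
supplier       
Soylent   109.0
Umbra     188.0
So sum() = 297.0.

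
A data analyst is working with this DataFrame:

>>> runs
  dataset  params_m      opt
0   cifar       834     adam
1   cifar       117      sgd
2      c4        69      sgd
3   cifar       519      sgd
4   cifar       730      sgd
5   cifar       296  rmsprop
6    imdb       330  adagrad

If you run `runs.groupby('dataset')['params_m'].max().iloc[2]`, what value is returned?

group by dataset, max of params_m:
dataset
c4        69
cifar    834
imdb     330
Name: params_m, dtype: int64

330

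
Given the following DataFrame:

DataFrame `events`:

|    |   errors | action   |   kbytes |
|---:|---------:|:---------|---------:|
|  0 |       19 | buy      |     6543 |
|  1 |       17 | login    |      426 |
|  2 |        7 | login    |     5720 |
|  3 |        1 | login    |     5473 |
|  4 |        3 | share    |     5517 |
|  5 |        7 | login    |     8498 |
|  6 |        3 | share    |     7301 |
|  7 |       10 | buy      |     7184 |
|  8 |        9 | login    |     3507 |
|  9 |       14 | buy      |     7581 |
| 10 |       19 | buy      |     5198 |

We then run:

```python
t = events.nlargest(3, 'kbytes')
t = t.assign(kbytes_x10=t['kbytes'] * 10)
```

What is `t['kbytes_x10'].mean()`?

77933.3333333

take 3 rows with largest kbytes:
   errors action  kbytes
5       7  login    8498
9      14    buy    7581
6       3  share    7301
add column kbytes_x10 = t['kbytes'] * 10:
   errors action  kbytes  kbytes_x10
5       7  login    8498       84980
9      14    buy    7581       75810
6       3  share    7301       73010
The mean of column 'kbytes_x10' is 77933.3333333.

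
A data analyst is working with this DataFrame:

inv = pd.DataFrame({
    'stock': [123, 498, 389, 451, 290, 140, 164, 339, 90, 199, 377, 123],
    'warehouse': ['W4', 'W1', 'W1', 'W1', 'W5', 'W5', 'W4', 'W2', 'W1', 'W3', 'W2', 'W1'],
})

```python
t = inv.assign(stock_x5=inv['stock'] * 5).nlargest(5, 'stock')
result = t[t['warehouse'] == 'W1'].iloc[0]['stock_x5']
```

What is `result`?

2490

add column stock_x5 = inv['stock'] * 5:
    stock warehouse  stock_x5
0     123        W4       615
1     498        W1      2490
2     389        W1      1945
3     451        W1      2255
4     290        W5      1450
5     140        W5       700
6     164        W4       820
7     339        W2      1695
8      90        W1       450
9     199        W3       995
10    377        W2      1885
11    123        W1       615
take 5 rows with largest stock:
    stock warehouse  stock_x5
1     498        W1      2490
3     451        W1      2255
2     389        W1      1945
10    377        W2      1885
7     339        W2      1695
filter rows where warehouse == 'W1':
   stock warehouse  stock_x5
1    498        W1      2490
3    451        W1      2255
2    389        W1      1945
Then the value at position 0, column 'stock_x5': 2490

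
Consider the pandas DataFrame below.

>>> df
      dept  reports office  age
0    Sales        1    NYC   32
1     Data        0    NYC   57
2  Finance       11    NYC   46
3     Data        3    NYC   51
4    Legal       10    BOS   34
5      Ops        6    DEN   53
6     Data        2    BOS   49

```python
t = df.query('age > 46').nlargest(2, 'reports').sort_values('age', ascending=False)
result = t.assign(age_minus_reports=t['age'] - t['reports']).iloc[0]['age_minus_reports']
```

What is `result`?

47

filter rows where age > 46:
   dept  reports office  age
1  Data        0    NYC   57
3  Data        3    NYC   51
5   Ops        6    DEN   53
6  Data        2    BOS   49
take 2 rows with largest reports:
   dept  reports office  age
5   Ops        6    DEN   53
3  Data        3    NYC   51
sort by age descending:
   dept  reports office  age
5   Ops        6    DEN   53
3  Data        3    NYC   51
add column age_minus_reports = t['age'] - t['reports']:
   dept  reports office  age  age_minus_reports
5   Ops        6    DEN   53                 47
3  Data        3    NYC   51                 48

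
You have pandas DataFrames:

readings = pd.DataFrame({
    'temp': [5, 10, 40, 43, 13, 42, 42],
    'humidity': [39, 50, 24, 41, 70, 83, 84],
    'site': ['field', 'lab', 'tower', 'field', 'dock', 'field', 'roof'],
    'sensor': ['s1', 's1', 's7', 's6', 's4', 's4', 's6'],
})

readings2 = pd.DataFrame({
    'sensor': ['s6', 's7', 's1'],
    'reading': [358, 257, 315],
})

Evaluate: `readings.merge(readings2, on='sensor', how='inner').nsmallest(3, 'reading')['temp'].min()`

merge on 'sensor' (how='inner') → 5 rows:
   temp  humidity   site sensor  reading
0     5        39  field     s1      315
1    10        50    lab     s1      315
2    40        24  tower     s7      257
3    43        41  field     s6      358
4    42        84   roof     s6      358
take 3 rows with smallest reading:
   temp  humidity   site sensor  reading
2    40        24  tower     s7      257
0     5        39  field     s1      315
1    10        50    lab     s1      315

5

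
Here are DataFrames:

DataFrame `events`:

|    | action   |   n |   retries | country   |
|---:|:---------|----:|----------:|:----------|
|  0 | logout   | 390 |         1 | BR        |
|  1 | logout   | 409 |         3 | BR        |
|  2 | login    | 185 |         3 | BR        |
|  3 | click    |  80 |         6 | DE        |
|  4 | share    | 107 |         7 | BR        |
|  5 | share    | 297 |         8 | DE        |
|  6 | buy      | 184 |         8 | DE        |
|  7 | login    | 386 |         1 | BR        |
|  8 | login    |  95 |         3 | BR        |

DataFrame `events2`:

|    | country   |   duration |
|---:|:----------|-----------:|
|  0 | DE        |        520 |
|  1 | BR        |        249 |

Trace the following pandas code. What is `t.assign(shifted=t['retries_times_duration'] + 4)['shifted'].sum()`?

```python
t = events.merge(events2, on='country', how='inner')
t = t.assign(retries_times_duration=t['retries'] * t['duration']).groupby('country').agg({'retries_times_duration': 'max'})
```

merge on 'country' (how='inner') → 9 rows:
   action    n  retries country  duration
0  logout  390        1      BR       249
1  logout  409        3      BR       249
2   login  185        3      BR       249
3   click   80        6      DE       520
4   share  107        7      BR       249
5   share  297        8      DE       520
6     buy  184        8      DE       520
7   login  386        1      BR       249
8   login   95        3      BR       249
add column retries_times_duration = t['retries'] * t['duration']:
   action    n  retries country  duration  retries_times_duration
0  logout  390        1      BR       249                     249
1  logout  409        3      BR       249                     747
2   login  185        3      BR       249                     747
3   click   80        6      DE       520                    3120
4   share  107        7      BR       249                    1743
5   share  297        8      DE       520                    4160
6     buy  184        8      DE       520                    4160
7   login  386        1      BR       249                     249
8   login   95        3      BR       249                     747
group by country, max of retries_times_duration:
         retries_times_duration
country                        
BR                         1743
DE                         4160
add column shifted = t['retries_times_duration'] + 4:
         retries_times_duration  shifted
country                                 
BR                         1743     1747
DE                         4160     4164
So sum() = 5911.

5911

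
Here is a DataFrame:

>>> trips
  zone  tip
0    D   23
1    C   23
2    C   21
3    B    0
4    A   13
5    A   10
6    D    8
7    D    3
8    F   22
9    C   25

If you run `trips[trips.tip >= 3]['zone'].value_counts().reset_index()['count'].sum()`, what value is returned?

filter rows where tip >= 3:
  zone  tip
0    D   23
1    C   23
2    C   21
4    A   13
5    A   10
6    D    8
7    D    3
8    F   22
9    C   25
value_counts of zone:
zone
D    3
C    3
A    2
F    1
Name: count, dtype: int64
reset_index():
  zone  count
0    D      3
1    C      3
2    A      2
3    F      1
Finally, sum of column 'count' = 9.

9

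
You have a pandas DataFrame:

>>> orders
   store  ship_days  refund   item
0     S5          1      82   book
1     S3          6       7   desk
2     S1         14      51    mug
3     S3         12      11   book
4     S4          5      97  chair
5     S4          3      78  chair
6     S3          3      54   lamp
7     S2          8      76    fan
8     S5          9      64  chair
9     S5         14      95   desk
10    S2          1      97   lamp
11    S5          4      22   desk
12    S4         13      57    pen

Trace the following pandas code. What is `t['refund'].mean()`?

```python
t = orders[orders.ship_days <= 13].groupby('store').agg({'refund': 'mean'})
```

60.9583333333

filter rows where ship_days <= 13:
   store  ship_days  refund   item
0     S5          1      82   book
1     S3          6       7   desk
3     S3         12      11   book
4     S4          5      97  chair
5     S4          3      78  chair
6     S3          3      54   lamp
7     S2          8      76    fan
8     S5          9      64  chair
10    S2          1      97   lamp
11    S5          4      22   desk
12    S4         13      57    pen
group by store, mean of refund:
          refund
store           
S2     86.500000
S3     24.000000
S4     77.333333
S5     56.000000
The mean of column 'refund' is 60.9583333333.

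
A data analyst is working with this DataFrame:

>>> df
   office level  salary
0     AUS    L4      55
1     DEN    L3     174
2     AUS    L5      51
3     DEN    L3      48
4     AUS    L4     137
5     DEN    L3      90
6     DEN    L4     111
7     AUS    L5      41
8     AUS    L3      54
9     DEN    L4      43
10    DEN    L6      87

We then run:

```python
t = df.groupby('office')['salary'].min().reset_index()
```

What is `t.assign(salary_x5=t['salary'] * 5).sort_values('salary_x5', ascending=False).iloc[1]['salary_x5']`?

group by office, min of salary:
office
AUS    41
DEN    43
Name: salary, dtype: int64
reset_index():
  office  salary
0    AUS      41
1    DEN      43
add column salary_x5 = t['salary'] * 5:
  office  salary  salary_x5
0    AUS      41        205
1    DEN      43        215
sort by salary_x5 descending:
  office  salary  salary_x5
1    DEN      43        215
0    AUS      41        205
Reading off the value at position 1, column 'salary_x5', we get 205.

205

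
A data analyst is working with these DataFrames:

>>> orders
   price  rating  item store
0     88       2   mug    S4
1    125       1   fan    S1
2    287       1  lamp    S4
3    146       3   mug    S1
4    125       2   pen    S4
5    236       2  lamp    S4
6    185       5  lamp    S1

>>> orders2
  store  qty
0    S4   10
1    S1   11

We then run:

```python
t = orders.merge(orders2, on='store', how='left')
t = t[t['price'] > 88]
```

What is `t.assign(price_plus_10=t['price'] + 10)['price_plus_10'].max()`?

297

merge on 'store' (how='left') → 7 rows:
   price  rating  item store  qty
0     88       2   mug    S4   10
1    125       1   fan    S1   11
2    287       1  lamp    S4   10
3    146       3   mug    S1   11
4    125       2   pen    S4   10
5    236       2  lamp    S4   10
6    185       5  lamp    S1   11
filter rows where price > 88:
   price  rating  item store  qty
1    125       1   fan    S1   11
2    287       1  lamp    S4   10
3    146       3   mug    S1   11
4    125       2   pen    S4   10
5    236       2  lamp    S4   10
6    185       5  lamp    S1   11
add column price_plus_10 = t['price'] + 10:
   price  rating  item store  qty  price_plus_10
1    125       1   fan    S1   11            135
2    287       1  lamp    S4   10            297
3    146       3   mug    S1   11            156
4    125       2   pen    S4   10            135
5    236       2  lamp    S4   10            246
6    185       5  lamp    S1   11            195
The max of column 'price_plus_10' is 297.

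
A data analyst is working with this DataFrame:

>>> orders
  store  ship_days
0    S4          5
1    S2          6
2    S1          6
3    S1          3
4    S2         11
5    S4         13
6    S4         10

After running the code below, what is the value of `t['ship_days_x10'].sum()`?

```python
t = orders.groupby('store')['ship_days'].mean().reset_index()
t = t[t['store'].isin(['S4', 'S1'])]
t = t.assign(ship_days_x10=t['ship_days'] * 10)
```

138.333333333

group by store, mean of ship_days:
store
S1    4.500000
S2    8.500000
S4    9.333333
Name: ship_days, dtype: float64
reset_index():
  store  ship_days
0    S1   4.500000
1    S2   8.500000
2    S4   9.333333
filter rows where store in ['S4', 'S1']:
  store  ship_days
0    S1   4.500000
2    S4   9.333333
add column ship_days_x10 = t['ship_days'] * 10:
  store  ship_days  ship_days_x10
0    S1   4.500000      45.000000
2    S4   9.333333      93.333333
Reading off the sum of column 'ship_days_x10', we get 138.333333333.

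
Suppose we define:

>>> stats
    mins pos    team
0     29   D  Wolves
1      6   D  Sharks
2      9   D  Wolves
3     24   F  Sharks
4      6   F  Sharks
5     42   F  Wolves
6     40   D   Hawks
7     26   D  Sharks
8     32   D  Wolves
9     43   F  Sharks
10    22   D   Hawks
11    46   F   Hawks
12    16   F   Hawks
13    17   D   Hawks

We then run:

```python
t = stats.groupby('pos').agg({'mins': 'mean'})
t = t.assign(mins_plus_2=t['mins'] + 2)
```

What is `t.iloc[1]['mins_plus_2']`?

group by pos, mean of mins:
       mins
pos        
D    22.625
F    29.500
add column mins_plus_2 = t['mins'] + 2:
       mins  mins_plus_2
pos                     
D    22.625       24.625
F    29.500       31.500
Reading off the value at position 1, column 'mins_plus_2', we get 31.5.

31.5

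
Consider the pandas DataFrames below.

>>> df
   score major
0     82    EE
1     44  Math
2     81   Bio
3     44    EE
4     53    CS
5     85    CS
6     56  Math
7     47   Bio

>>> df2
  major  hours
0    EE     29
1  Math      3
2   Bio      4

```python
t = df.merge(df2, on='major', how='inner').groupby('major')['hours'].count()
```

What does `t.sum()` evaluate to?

6

merge on 'major' (how='inner') → 6 rows:
   score major  hours
0     82    EE     29
1     44  Math      3
2     81   Bio      4
3     44    EE     29
4     56  Math      3
5     47   Bio      4
group by major, count of hours:
major
Bio     2
EE      2
Math    2
Name: hours, dtype: int64
So sum() = 6.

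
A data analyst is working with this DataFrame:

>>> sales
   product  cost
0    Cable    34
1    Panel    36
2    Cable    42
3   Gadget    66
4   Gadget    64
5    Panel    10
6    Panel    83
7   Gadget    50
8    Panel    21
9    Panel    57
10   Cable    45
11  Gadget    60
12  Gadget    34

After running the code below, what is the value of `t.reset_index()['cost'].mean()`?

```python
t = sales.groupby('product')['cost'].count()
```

group by product, count of cost:
product
Cable     3
Gadget    5
Panel     5
Name: cost, dtype: int64
reset_index():
  product  cost
0   Cable     3
1  Gadget     5
2   Panel     5
Hence 4.33333333333.

4.33333333333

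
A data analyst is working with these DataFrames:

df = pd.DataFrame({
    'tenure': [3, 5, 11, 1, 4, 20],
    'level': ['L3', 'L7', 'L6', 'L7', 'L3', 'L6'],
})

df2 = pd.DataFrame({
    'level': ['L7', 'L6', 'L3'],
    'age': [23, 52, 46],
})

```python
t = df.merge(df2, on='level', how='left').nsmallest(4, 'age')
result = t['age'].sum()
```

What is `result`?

merge on 'level' (how='left') → 6 rows:
   tenure level  age
0       3    L3   46
1       5    L7   23
2      11    L6   52
3       1    L7   23
4       4    L3   46
5      20    L6   52
take 4 rows with smallest age:
   tenure level  age
1       5    L7   23
3       1    L7   23
0       3    L3   46
4       4    L3   46
Then the sum of column 'age': 138

138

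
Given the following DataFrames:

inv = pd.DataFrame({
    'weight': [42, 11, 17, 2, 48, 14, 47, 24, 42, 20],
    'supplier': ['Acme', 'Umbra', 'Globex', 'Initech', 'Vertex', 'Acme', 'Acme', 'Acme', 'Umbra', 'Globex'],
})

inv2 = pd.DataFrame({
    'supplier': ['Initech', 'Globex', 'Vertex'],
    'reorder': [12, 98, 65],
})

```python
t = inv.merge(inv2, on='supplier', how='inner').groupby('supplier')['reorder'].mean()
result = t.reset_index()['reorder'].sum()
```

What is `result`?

merge on 'supplier' (how='inner') → 4 rows:
   weight supplier  reorder
0      17   Globex       98
1       2  Initech       12
2      48   Vertex       65
3      20   Globex       98
group by supplier, mean of reorder:
supplier
Globex     98.0
Initech    12.0
Vertex     65.0
Name: reorder, dtype: float64
reset_index():
  supplier  reorder
0   Globex     98.0
1  Initech     12.0
2   Vertex     65.0
So sum() = 175.0.

175.0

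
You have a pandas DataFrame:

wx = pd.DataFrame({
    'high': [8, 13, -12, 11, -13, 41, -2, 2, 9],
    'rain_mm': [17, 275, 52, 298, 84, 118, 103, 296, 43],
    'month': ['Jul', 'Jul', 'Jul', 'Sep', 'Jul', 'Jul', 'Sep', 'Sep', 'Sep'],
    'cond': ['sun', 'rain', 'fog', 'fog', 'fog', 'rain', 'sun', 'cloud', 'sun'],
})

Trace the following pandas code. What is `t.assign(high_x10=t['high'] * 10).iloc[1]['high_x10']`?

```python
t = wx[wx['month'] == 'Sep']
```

filter rows where month == 'Sep':
   high  rain_mm month   cond
3    11      298   Sep    fog
6    -2      103   Sep    sun
7     2      296   Sep  cloud
8     9       43   Sep    sun
add column high_x10 = t['high'] * 10:
   high  rain_mm month   cond  high_x10
3    11      298   Sep    fog       110
6    -2      103   Sep    sun       -20
7     2      296   Sep  cloud        20
8     9       43   Sep    sun        90

-20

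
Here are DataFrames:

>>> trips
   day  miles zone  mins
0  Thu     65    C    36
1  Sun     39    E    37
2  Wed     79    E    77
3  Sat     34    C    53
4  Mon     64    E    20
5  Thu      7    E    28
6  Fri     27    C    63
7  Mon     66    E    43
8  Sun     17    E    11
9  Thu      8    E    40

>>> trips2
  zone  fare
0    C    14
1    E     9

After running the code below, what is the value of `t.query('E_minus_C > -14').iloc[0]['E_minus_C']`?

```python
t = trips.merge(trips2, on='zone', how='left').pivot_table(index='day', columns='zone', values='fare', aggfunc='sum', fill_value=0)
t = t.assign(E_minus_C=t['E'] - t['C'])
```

18

merge on 'zone' (how='left') → 10 rows:
   day  miles zone  mins  fare
0  Thu     65    C    36    14
1  Sun     39    E    37     9
2  Wed     79    E    77     9
3  Sat     34    C    53    14
4  Mon     64    E    20     9
5  Thu      7    E    28     9
6  Fri     27    C    63    14
7  Mon     66    E    43     9
8  Sun     17    E    11     9
9  Thu      8    E    40     9
pivot: rows=day, cols=zone, sum(fare):
zone   C   E
day         
Fri   14   0
Mon    0  18
Sat   14   0
Sun    0  18
Thu   14  18
Wed    0   9
add column E_minus_C = t['E'] - t['C']:
zone   C   E  E_minus_C
day                    
Fri   14   0        -14
Mon    0  18         18
Sat   14   0        -14
Sun    0  18         18
Thu   14  18          4
Wed    0   9          9
filter rows where E_minus_C > -14:
zone   C   E  E_minus_C
day                    
Mon    0  18         18
Sun    0  18         18
Thu   14  18          4
Wed    0   9          9
value at position 0, column 'E_minus_C' → 18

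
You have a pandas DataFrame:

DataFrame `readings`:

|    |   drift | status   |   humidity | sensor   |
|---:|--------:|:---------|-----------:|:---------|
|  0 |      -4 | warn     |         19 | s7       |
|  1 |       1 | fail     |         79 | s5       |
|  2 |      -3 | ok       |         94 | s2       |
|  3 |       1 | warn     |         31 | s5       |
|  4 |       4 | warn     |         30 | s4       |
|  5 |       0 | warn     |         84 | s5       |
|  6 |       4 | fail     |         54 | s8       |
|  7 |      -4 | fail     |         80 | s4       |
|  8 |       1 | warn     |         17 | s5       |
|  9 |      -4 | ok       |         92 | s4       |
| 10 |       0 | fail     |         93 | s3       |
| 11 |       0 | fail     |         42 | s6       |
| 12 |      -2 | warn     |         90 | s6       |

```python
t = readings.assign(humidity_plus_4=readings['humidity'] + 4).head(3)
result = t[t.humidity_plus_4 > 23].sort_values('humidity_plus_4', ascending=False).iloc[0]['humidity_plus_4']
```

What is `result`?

98

add column humidity_plus_4 = readings['humidity'] + 4:
    drift status  humidity sensor  humidity_plus_4
0      -4   warn        19     s7               23
1       1   fail        79     s5               83
2      -3     ok        94     s2               98
3       1   warn        31     s5               35
4       4   warn        30     s4               34
5       0   warn        84     s5               88
6       4   fail        54     s8               58
7      -4   fail        80     s4               84
8       1   warn        17     s5               21
9      -4     ok        92     s4               96
10      0   fail        93     s3               97
11      0   fail        42     s6               46
12     -2   warn        90     s6               94
take first 3 rows:
   drift status  humidity sensor  humidity_plus_4
0     -4   warn        19     s7               23
1      1   fail        79     s5               83
2     -3     ok        94     s2               98
filter rows where humidity_plus_4 > 23:
   drift status  humidity sensor  humidity_plus_4
1      1   fail        79     s5               83
2     -3     ok        94     s2               98
sort by humidity_plus_4 descending:
   drift status  humidity sensor  humidity_plus_4
2     -3     ok        94     s2               98
1      1   fail        79     s5               83
Reading off the value at position 0, column 'humidity_plus_4', we get 98.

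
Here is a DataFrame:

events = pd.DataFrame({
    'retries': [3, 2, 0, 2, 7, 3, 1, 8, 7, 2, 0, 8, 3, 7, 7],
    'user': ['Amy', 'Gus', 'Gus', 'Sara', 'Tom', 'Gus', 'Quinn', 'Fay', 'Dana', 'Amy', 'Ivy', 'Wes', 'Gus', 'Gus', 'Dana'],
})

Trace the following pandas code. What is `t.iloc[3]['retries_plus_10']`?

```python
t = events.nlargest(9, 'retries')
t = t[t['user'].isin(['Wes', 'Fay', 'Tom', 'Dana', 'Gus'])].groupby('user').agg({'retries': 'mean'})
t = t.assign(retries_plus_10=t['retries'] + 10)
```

17.0

take 9 rows with largest retries:
    retries  user
7         8   Fay
11        8   Wes
4         7   Tom
8         7  Dana
13        7   Gus
14        7  Dana
0         3   Amy
5         3   Gus
12        3   Gus
filter rows where user in ['Wes', 'Fay', 'Tom', 'Dana', 'Gus']:
    retries  user
7         8   Fay
11        8   Wes
4         7   Tom
8         7  Dana
13        7   Gus
14        7  Dana
5         3   Gus
12        3   Gus
group by user, mean of retries:
       retries
user          
Dana  7.000000
Fay   8.000000
Gus   4.333333
Tom   7.000000
Wes   8.000000
add column retries_plus_10 = t['retries'] + 10:
       retries  retries_plus_10
user                           
Dana  7.000000        17.000000
Fay   8.000000        18.000000
Gus   4.333333        14.333333
Tom   7.000000        17.000000
Wes   8.000000        18.000000
So iloc[3]['retries_plus_10'] = 17.0.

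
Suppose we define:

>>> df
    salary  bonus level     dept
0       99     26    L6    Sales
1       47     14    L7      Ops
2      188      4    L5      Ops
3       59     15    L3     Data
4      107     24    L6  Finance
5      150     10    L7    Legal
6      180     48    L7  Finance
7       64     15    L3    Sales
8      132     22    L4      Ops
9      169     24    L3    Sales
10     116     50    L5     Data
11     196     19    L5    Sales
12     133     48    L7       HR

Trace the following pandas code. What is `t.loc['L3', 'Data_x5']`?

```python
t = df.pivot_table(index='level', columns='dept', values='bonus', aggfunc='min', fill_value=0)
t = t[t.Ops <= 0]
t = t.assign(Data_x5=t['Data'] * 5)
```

75

pivot: rows=level, cols=dept, min(bonus):
dept   Data  Finance  HR  Legal  Ops  Sales
level                                      
L3       15        0   0      0    0     15
L4        0        0   0      0   22      0
L5       50        0   0      0    4     19
L6        0       24   0      0    0     26
L7        0       48  48     10   14      0
filter rows where Ops <= 0:
dept   Data  Finance  HR  Legal  Ops  Sales
level                                      
L3       15        0   0      0    0     15
L6        0       24   0      0    0     26
add column Data_x5 = t['Data'] * 5:
dept   Data  Finance  HR  Legal  Ops  Sales  Data_x5
level                                               
L3       15        0   0      0    0     15       75
L6        0       24   0      0    0     26        0
Reading off the value at row 'L3', column 'Data_x5', we get 75.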